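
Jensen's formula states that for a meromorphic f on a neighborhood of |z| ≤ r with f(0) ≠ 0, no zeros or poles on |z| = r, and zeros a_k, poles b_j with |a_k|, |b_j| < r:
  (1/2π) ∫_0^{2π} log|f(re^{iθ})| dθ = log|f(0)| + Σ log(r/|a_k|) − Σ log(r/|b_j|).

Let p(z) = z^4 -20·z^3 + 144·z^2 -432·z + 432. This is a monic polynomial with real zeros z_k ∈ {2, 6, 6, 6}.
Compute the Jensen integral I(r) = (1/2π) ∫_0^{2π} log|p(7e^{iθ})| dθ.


Zeros: 2, 6, 6, 6; r = 7.
Inside |z| < r: 2, 6, 6, 6. Outside (|z| ≥ r): ∅.
p(0) = 432, so log|p(0)| = log(432) = 6.0684.
Apply Jensen: I(r) = log|p(0)| + Σ_k log(r/|z_k|), summed over zeros inside |z| < r.
  log(r/|z_k|) for z_k = 2: log(7/2) = 1.2528
  log(r/|z_k|) for z_k = 6: log(7/6) = 0.1542
  log(r/|z_k|) for z_k = 6: log(7/6) = 0.1542
  log(r/|z_k|) for z_k = 6: log(7/6) = 0.1542
Sum over inside zeros: 1.7152.
I(r) = log|p(0)| + (inside sum) = 6.0684 + 1.7152 = 7.7836.
Closed form (all zeros inside, monic): I(r) = n·log(r) = 4·log(7) = 7.7836. ✓

I(r) ≈ 7.7836.


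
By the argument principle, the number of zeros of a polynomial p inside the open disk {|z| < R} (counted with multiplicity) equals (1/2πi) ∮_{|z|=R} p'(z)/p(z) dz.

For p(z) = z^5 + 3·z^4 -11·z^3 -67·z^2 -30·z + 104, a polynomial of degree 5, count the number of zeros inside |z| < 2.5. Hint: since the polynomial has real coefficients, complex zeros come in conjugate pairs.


The zeros of p are: -2, (-3 + 2i), (-3 - 2i), 1, 4.
Their magnitudes are: 2, 3.606, 3.606, 1, 4.
Zeros with |z| < R = 2.5: -2, 1.
Count = 2.
By the argument principle, (1/2πi) ∮_{|z|=R} p'(z)/p(z) dz equals exactly this count.

Number of zeros inside |z| < 2.5: 2.


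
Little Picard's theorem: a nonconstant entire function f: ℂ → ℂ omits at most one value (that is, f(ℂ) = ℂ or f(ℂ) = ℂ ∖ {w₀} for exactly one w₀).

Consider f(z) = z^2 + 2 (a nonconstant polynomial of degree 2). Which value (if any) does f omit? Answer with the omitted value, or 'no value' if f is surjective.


Little Picard bounds the complement of f(ℂ) to at most one point.
For every w ∈ ℂ, the equation p(z) − w = 0 is a nonconstant polynomial in z and hence has at least one root by the fundamental theorem of algebra. So p is surjective onto ℂ, omitting no value.

Omitted value: no value.


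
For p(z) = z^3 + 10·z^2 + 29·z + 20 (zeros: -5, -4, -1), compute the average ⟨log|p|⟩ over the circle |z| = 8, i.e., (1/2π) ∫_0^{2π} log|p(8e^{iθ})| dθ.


Zeros: -5, -4, -1; r = 8.
Inside |z| < r: -5, -4, -1. Outside (|z| ≥ r): ∅.
p(0) = 20, so log|p(0)| = log(20) = 2.9957.
Apply Jensen: I(r) = log|p(0)| + Σ_k log(r/|z_k|), summed over zeros inside |z| < r.
  log(r/|z_k|) for z_k = -5: log(8/5) = 0.4700
  log(r/|z_k|) for z_k = -4: log(8/4) = 0.6931
  log(r/|z_k|) for z_k = -1: log(8/1) = 2.0794
Sum over inside zeros: 3.2426.
I(r) = log|p(0)| + (inside sum) = 2.9957 + 3.2426 = 6.2383.
Closed form (all zeros inside, monic): I(r) = n·log(r) = 3·log(8) = 6.2383. ✓

I(r) ≈ 6.2383.


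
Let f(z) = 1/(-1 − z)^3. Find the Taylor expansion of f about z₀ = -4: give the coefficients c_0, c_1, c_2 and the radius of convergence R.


Let w = z − z₀, so z = z₀ + w.
Then -1 − z = -1 − (z₀ + w) = (-1 − z₀) − w = 3 − w.
f(z) = 1/(3 − w)^3 = (1/(3)^3) · (1 − w/(3))^{−3}.
By the binomial series (1−u)^{−3} = Σ_{n≥0} C(n+2, 2) u^n for |u|<1, with u = w/(3):
  c_n = C(n+2, 2) / (3)^(n+3).
  c_0 = 1/(3)^3 = 1/27.
  c_1 = 3/(3)^4 = 1/27.
  c_2 = 6/(3)^5 = 2/81.
The series is valid for |w/d| < 1, i.e. |z − z₀| < |d|.
Radius of convergence: R = |-1 − z₀| = |3| = 3 (distance from z₀ to the singularity z = -1).

c_0 = 1/27, c_1 = 1/27, c_2 = 2/81; R = 3.


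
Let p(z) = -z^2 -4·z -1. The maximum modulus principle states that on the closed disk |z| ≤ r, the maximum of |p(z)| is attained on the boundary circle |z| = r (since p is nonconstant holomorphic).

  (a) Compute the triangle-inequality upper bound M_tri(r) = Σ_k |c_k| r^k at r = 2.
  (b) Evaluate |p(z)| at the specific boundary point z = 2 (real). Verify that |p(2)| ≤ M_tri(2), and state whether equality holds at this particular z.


Coefficients: c_0 = -1, c_1 = -4, c_2 = -1. Radius r = 2.
Part (a). Triangle bound: M_tri(r) = Σ_k |c_k| r^k
  = |-1|·2^0 + |-4|·2^1 + |-1|·2^2
  = 1 + 8 + 4 = 13.
This bounds M(r) := max_{|z|=r} |p(z)| from above; equality holds iff all terms c_k z^k can be made to align in phase at a single z on |z|=r.
Part (b). At z = 2 (real, on the circle |z| = r):
  p(2) = (-1)·2^0 + (-4)·2^1 + (-1)·2^2 = -13.
  |p(2)| = 13.
Since all nonzero coefficients share the same sign, |p(2)| = 13 = M_tri(2); the triangle bound is attained at z = 2, so in fact M(r) = 13.

M_tri(2) = 13; |p(2)| = 13; equality at z=2: yes.


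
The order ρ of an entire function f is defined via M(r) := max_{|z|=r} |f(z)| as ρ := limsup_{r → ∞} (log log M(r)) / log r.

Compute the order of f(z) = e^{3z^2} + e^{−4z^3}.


Each summand is entire of order 2 and 3 respectively (as in the single-exponential case). The order of a sum is at most the max of the orders, so ρ ≤ 3. For the lower bound: on |z|=r choose arg z so that -4z^3 is real positive; then |e^{-4z^3}| = e^{4r^3} while |e^{3z^2}| ≤ e^{3r^2} = o(e^{4r^3}). So |f| ≥ e^{4r^3}(1 − o(1)) and ρ ≥ 3. Hence ρ = max(2, 3) = 3.
Therefore ρ = 3.

Order ρ = 3.


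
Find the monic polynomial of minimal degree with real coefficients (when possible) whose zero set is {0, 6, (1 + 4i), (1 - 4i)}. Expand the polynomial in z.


The polynomial is p(z) = ∏_{α ∈ S} (z − α), where S = {0, 6, (1 + 4i), (1 - 4i)}.
Expanding the product yields: p(z) = z^4 -8·z^3 + 29·z^2 -102·z.
Note conjugate pairs combine to real quadratics: (z − (1+4i))(z − (1−4i)) = z² − 2z + 17.
The resulting polynomial has degree 4 and real coefficients as required.

p(z) = z^4 -8·z^3 + 29·z^2 -102·z.


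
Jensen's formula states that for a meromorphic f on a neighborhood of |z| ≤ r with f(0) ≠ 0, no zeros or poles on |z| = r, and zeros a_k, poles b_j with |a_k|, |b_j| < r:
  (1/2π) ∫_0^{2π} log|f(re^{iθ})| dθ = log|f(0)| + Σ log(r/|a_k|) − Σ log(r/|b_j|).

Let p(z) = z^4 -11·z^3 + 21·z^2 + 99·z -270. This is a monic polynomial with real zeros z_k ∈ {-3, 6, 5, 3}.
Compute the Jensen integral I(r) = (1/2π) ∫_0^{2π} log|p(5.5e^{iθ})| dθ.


Zeros: -3, 3, 5, 6; r = 5.5.
Inside |z| < r: -3, 3, 5. Outside (|z| ≥ r): 6.
p(0) = -270, so log|p(0)| = log(270) = 5.5984.
Apply Jensen: I(r) = log|p(0)| + Σ_k log(r/|z_k|), summed over zeros inside |z| < r.
  log(r/|z_k|) for z_k = -3: log(5.5/3) = 0.6061
  log(r/|z_k|) for z_k = 5: log(5.5/5) = 0.0953
  log(r/|z_k|) for z_k = 3: log(5.5/3) = 0.6061
  Outside zeros (6) contribute nothing to the Jensen sum.
Sum over inside zeros: 1.3076.
I(r) = log|p(0)| + (inside sum) = 5.5984 + 1.3076 = 6.9060.
Note: since some zeros are outside |z| ≤ r, the simplified n·log(r) form does NOT apply — only the inside zeros contribute.

I(r) ≈ 6.9060.


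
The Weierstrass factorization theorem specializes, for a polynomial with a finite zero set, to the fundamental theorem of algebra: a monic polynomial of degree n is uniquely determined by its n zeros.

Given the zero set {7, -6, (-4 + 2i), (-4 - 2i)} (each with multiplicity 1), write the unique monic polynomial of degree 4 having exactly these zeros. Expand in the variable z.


The polynomial is p(z) = ∏_{α ∈ S} (z − α), where S = {7, -6, (-4 + 2i), (-4 - 2i)}.
Expanding the product yields: p(z) = z^4 + 7·z^3 -30·z^2 -356·z -840.
Note conjugate pairs combine to real quadratics: (z − (-4+2i))(z − (-4−2i)) = z² + 8z + 20.
The resulting polynomial has degree 4 and real coefficients as required.

p(z) = z^4 + 7·z^3 -30·z^2 -356·z -840.


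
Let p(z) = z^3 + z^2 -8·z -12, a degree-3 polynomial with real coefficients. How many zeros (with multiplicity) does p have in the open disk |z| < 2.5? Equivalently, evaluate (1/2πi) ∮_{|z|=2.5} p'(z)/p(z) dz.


The zeros of p are: 3, -2, -2.
Their magnitudes are: 3, 2, 2.
Zeros with |z| < R = 2.5: -2, -2.
Count = 2.
By the argument principle, (1/2πi) ∮_{|z|=R} p'(z)/p(z) dz equals exactly this count.

Number of zeros inside |z| < 2.5: 2.


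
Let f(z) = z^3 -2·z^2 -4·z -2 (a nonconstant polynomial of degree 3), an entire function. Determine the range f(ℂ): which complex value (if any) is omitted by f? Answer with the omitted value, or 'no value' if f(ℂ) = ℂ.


Little Picard bounds the complement of f(ℂ) to at most one point.
For every w ∈ ℂ, the equation p(z) − w = 0 is a nonconstant polynomial in z and hence has at least one root by the fundamental theorem of algebra. So p is surjective onto ℂ, omitting no value.

Omitted value: no value.


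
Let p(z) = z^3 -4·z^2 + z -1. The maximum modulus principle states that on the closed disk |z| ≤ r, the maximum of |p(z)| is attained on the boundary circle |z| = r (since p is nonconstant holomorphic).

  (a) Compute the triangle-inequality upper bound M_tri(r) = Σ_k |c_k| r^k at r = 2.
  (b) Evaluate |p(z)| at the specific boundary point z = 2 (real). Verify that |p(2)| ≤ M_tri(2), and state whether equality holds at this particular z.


Coefficients: c_0 = -1, c_1 = 1, c_2 = -4, c_3 = 1. Radius r = 2.
Part (a). Triangle bound: M_tri(r) = Σ_k |c_k| r^k
  = |-1|·2^0 + |1|·2^1 + |-4|·2^2 + |1|·2^3
  = 1 + 2 + 16 + 8 = 27.
This bounds M(r) := max_{|z|=r} |p(z)| from above; equality holds iff all terms c_k z^k can be made to align in phase at a single z on |z|=r.
Part (b). At z = 2 (real, on the circle |z| = r):
  p(2) = (-1)·2^0 + (1)·2^1 + (-4)·2^2 + (1)·2^3 = -7.
  |p(2)| = 7.
Check: |p(2)| = 7 ≤ 27 = M_tri(2). ✓ Equality does not hold at z = 2 (the coefficients have mixed signs, so the terms do not all align in phase there).

M_tri(2) = 27; |p(2)| = 7; equality at z=2: no.


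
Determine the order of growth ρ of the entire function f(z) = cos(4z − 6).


cos(w) is a linear combination of e^{iw} and e^{−iw} (or e^w, e^{−w} in the hyperbolic case), so |cos(w)| ≤ e^{|w|}. With w = 4z − 6, |w| ≤ 4|z| + 6 = 4r + 6 on |z| = r, giving M(r) ≤ e^{4r + 6}, so ρ ≤ 1. On a suitable ray (z = it for sin/cos; z = t for sinh/cosh, t real → ∞), |cos(4z − 6)| grows like e^{4|t|}/2, so ρ ≥ 1. Hence ρ = 1.
Therefore ρ = 1.

Order ρ = 1.


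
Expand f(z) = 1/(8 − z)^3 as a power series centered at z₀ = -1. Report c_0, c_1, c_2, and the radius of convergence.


Let w = z − z₀, so z = z₀ + w.
Then 8 − z = 8 − (z₀ + w) = (8 − z₀) − w = 9 − w.
f(z) = 1/(9 − w)^3 = (1/(9)^3) · (1 − w/(9))^{−3}.
By the binomial series (1−u)^{−3} = Σ_{n≥0} C(n+2, 2) u^n for |u|<1, with u = w/(9):
  c_n = C(n+2, 2) / (9)^(n+3).
  c_0 = 1/(9)^3 = 1/729.
  c_1 = 3/(9)^4 = 1/2187.
  c_2 = 6/(9)^5 = 2/19683.
The series is valid for |w/d| < 1, i.e. |z − z₀| < |d|.
Radius of convergence: R = |8 − z₀| = |9| = 9 (distance from z₀ to the singularity z = 8).

c_0 = 1/729, c_1 = 1/2187, c_2 = 2/19683; R = 9.


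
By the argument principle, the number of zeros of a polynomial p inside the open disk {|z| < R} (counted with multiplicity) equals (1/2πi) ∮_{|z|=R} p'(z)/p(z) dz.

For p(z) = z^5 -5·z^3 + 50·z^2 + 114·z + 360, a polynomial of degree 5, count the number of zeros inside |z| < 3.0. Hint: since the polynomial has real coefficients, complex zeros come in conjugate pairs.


The zeros of p are: -4, (3 + 3i), (3 - 3i), (-1 + 2i), (-1 - 2i).
Their magnitudes are: 4, 4.243, 4.243, 2.236, 2.236.
Zeros with |z| < R = 3.0: (-1 + 2i), (-1 - 2i).
Count = 2.
By the argument principle, (1/2πi) ∮_{|z|=R} p'(z)/p(z) dz equals exactly this count.

Number of zeros inside |z| < 3.0: 2.


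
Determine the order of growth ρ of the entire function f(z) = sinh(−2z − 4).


sinh(w) is a linear combination of e^{iw} and e^{−iw} (or e^w, e^{−w} in the hyperbolic case), so |sinh(w)| ≤ e^{|w|}. With w = −2z − 4, |w| ≤ 2|z| + 4 = 2r + 4 on |z| = r, giving M(r) ≤ e^{2r + 4}, so ρ ≤ 1. On a suitable ray (z = it for sin/cos; z = t for sinh/cosh, t real → ∞), |sinh(−2z − 4)| grows like e^{2|t|}/2, so ρ ≥ 1. Hence ρ = 1.
Therefore ρ = 1.

Order ρ = 1.


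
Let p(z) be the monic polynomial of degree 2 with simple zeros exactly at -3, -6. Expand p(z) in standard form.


The polynomial is p(z) = ∏_{α ∈ S} (z − α), where S = {-3, -6}.
Expanding the product yields: p(z) = z^2 + 9·z + 18.
The resulting polynomial has degree 2 and real coefficients as required.

p(z) = z^2 + 9·z + 18.


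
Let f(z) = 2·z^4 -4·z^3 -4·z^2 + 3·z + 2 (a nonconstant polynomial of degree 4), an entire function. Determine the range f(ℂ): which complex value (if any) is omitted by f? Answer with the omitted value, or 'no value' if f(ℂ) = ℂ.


Little Picard bounds the complement of f(ℂ) to at most one point.
For every w ∈ ℂ, the equation p(z) − w = 0 is a nonconstant polynomial in z and hence has at least one root by the fundamental theorem of algebra. So p is surjective onto ℂ, omitting no value.

Omitted value: no value.


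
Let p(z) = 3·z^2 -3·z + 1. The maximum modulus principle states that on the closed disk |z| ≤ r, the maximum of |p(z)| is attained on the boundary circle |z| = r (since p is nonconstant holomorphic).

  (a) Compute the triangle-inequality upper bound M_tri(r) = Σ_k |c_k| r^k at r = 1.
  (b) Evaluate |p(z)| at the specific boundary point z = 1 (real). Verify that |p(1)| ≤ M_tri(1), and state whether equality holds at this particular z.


Coefficients: c_0 = 1, c_1 = -3, c_2 = 3. Radius r = 1.
Part (a). Triangle bound: M_tri(r) = Σ_k |c_k| r^k
  = |1|·1^0 + |-3|·1^1 + |3|·1^2
  = 1 + 3 + 3 = 7.
This bounds M(r) := max_{|z|=r} |p(z)| from above; equality holds iff all terms c_k z^k can be made to align in phase at a single z on |z|=r.
Part (b). At z = 1 (real, on the circle |z| = r):
  p(1) = (1)·1^0 + (-3)·1^1 + (3)·1^2 = 1.
  |p(1)| = 1.
Check: |p(1)| = 1 ≤ 7 = M_tri(1). ✓ Equality does not hold at z = 1 (the coefficients have mixed signs, so the terms do not all align in phase there).

M_tri(1) = 7; |p(1)| = 1; equality at z=1: no.


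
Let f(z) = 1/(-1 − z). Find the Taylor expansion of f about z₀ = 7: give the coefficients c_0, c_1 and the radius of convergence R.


Let w = z − z₀, so z = z₀ + w.
Then -1 − z = -1 − (z₀ + w) = (-1 − z₀) − w = -8 − w.
f(z) = 1/(-8 − w) = (1/(-8)) · 1/(1 − w/(-8)) = Σ_{n≥0} w^n / (-8)^(n+1).
So c_n = 1/(-8)^(n+1):
  c_0 = 1/(-8)^1 = -1/8.
  c_1 = 1/(-8)^2 = 1/64.
The series is valid for |w/d| < 1, i.e. |z − z₀| < |d|.
Radius of convergence: R = |-1 − z₀| = |-8| = 8 (distance from z₀ to the singularity z = -1).

c_0 = -1/8, c_1 = 1/64; R = 8.


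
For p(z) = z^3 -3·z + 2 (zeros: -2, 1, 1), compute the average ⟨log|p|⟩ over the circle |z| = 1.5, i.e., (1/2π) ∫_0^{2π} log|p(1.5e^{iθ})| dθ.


Zeros: -2, 1, 1; r = 1.5.
Inside |z| < r: 1, 1. Outside (|z| ≥ r): -2.
p(0) = 2, so log|p(0)| = log(2) = 0.6931.
Apply Jensen: I(r) = log|p(0)| + Σ_k log(r/|z_k|), summed over zeros inside |z| < r.
  log(r/|z_k|) for z_k = 1: log(1.5/1) = 0.4055
  log(r/|z_k|) for z_k = 1: log(1.5/1) = 0.4055
  Outside zeros (-2) contribute nothing to the Jensen sum.
Sum over inside zeros: 0.8109.
I(r) = log|p(0)| + (inside sum) = 0.6931 + 0.8109 = 1.5041.
Note: since some zeros are outside |z| ≤ r, the simplified n·log(r) form does NOT apply — only the inside zeros contribute.

I(r) ≈ 1.5041.


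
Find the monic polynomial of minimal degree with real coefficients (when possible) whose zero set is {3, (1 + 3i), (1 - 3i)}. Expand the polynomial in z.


The polynomial is p(z) = ∏_{α ∈ S} (z − α), where S = {3, (1 + 3i), (1 - 3i)}.
Expanding the product yields: p(z) = z^3 -5·z^2 + 16·z -30.
Note conjugate pairs combine to real quadratics: (z − (1+3i))(z − (1−3i)) = z² − 2z + 10.
The resulting polynomial has degree 3 and real coefficients as required.

p(z) = z^3 -5·z^2 + 16·z -30.


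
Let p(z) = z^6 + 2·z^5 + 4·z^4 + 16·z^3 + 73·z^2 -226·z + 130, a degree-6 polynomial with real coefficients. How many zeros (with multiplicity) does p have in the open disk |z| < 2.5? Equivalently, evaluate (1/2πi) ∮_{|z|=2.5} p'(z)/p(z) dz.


The zeros of p are: 1, 1, (1 + 3i), (1 - 3i), (-3 + 2i), (-3 - 2i).
Their magnitudes are: 1, 1, 3.162, 3.162, 3.606, 3.606.
Zeros with |z| < R = 2.5: 1, 1.
Count = 2.
By the argument principle, (1/2πi) ∮_{|z|=R} p'(z)/p(z) dz equals exactly this count.

Number of zeros inside |z| < 2.5: 2.


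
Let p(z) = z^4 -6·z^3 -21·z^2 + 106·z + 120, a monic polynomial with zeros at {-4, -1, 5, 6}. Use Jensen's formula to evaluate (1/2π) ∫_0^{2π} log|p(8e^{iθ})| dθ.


Zeros: -4, -1, 5, 6; r = 8.
Inside |z| < r: -4, -1, 5, 6. Outside (|z| ≥ r): ∅.
p(0) = 120, so log|p(0)| = log(120) = 4.7875.
Apply Jensen: I(r) = log|p(0)| + Σ_k log(r/|z_k|), summed over zeros inside |z| < r.
  log(r/|z_k|) for z_k = -4: log(8/4) = 0.6931
  log(r/|z_k|) for z_k = -1: log(8/1) = 2.0794
  log(r/|z_k|) for z_k = 5: log(8/5) = 0.4700
  log(r/|z_k|) for z_k = 6: log(8/6) = 0.2877
Sum over inside zeros: 3.5303.
I(r) = log|p(0)| + (inside sum) = 4.7875 + 3.5303 = 8.3178.
Closed form (all zeros inside, monic): I(r) = n·log(r) = 4·log(8) = 8.3178. ✓

I(r) ≈ 8.3178.


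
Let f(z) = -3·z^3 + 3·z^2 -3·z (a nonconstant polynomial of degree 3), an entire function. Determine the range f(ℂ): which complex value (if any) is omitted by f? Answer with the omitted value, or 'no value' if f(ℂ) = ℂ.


Little Picard bounds the complement of f(ℂ) to at most one point.
For every w ∈ ℂ, the equation p(z) − w = 0 is a nonconstant polynomial in z and hence has at least one root by the fundamental theorem of algebra. So p is surjective onto ℂ, omitting no value.

Omitted value: no value.


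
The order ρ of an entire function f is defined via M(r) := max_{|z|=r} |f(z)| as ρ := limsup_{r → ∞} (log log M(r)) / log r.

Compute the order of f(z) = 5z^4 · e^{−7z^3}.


M(r) = max_{|z|=r} |5|·|z|^4·|e^{−7z^3}| = 5·r^4 · e^{7r^3} (the factors attain their maxima compatibly on |z|=r). Then log M(r) = log 5 + 4·log r + 7r^3, dominated by the last term, so log log M(r) ~ 3·log r. The polynomial factor 5z^4 contributes only a log r term and does not affect the order. ρ = 3.
Therefore ρ = 3.

Order ρ = 3.


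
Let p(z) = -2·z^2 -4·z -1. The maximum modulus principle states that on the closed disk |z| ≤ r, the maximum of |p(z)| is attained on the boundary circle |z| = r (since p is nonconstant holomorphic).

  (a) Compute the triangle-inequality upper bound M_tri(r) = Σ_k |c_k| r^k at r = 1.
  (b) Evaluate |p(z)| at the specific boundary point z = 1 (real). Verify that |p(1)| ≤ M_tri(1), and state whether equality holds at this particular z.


Coefficients: c_0 = -1, c_1 = -4, c_2 = -2. Radius r = 1.
Part (a). Triangle bound: M_tri(r) = Σ_k |c_k| r^k
  = |-1|·1^0 + |-4|·1^1 + |-2|·1^2
  = 1 + 4 + 2 = 7.
This bounds M(r) := max_{|z|=r} |p(z)| from above; equality holds iff all terms c_k z^k can be made to align in phase at a single z on |z|=r.
Part (b). At z = 1 (real, on the circle |z| = r):
  p(1) = (-1)·1^0 + (-4)·1^1 + (-2)·1^2 = -7.
  |p(1)| = 7.
Since all nonzero coefficients share the same sign, |p(1)| = 7 = M_tri(1); the triangle bound is attained at z = 1, so in fact M(r) = 7.

M_tri(1) = 7; |p(1)| = 7; equality at z=1: yes.


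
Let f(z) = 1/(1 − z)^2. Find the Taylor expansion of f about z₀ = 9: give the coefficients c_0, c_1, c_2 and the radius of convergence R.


Let w = z − z₀, so z = z₀ + w.
Then 1 − z = 1 − (z₀ + w) = (1 − z₀) − w = -8 − w.
f(z) = 1/(-8 − w)^2 = (1/(-8)^2) · (1 − w/(-8))^{−2}.
By the binomial series (1−u)^{−2} = Σ_{n≥0} C(n+1, 1) u^n for |u|<1, with u = w/(-8):
  c_n = C(n+1, 1) / (-8)^(n+2).
  c_0 = 1/(-8)^2 = 1/64.
  c_1 = 2/(-8)^3 = -1/256.
  c_2 = 3/(-8)^4 = 3/4096.
The series is valid for |w/d| < 1, i.e. |z − z₀| < |d|.
Radius of convergence: R = |1 − z₀| = |-8| = 8 (distance from z₀ to the singularity z = 1).

c_0 = 1/64, c_1 = -1/256, c_2 = 3/4096; R = 8.


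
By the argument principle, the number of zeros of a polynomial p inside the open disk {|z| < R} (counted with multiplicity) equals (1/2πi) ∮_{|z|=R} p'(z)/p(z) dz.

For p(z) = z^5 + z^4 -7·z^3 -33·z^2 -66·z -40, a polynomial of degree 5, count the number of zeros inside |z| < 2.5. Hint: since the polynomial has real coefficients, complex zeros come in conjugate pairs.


The zeros of p are: -1, (-1 + 2i), (-1 - 2i), 4, -2.
Their magnitudes are: 1, 2.236, 2.236, 4, 2.
Zeros with |z| < R = 2.5: -1, (-1 + 2i), (-1 - 2i), -2.
Count = 4.
By the argument principle, (1/2πi) ∮_{|z|=R} p'(z)/p(z) dz equals exactly this count.

Number of zeros inside |z| < 2.5: 4.


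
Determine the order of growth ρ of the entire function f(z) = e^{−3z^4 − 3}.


|e^{−3z^4 − 3}| = e^{Re(-3·z^4) + -3} ≤ e^{3|z|^4 + -3} = e^{3r^4 + -3} on |z| = r, so ρ ≤ 4. Choosing z on |z|=r so that -3·z^4 is real positive (always possible by picking arg z appropriately) gives |f(z)| = e^{3r^4 + -3}, matching the bound. The additive constant -3 does not affect log log M(r) ~ 4·log r. Hence ρ = 4.
Therefore ρ = 4.

Order ρ = 4.


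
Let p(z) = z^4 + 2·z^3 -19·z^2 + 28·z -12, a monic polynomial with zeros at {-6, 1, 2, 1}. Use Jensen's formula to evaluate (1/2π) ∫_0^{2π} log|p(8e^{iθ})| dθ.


Zeros: -6, 1, 1, 2; r = 8.
Inside |z| < r: -6, 1, 1, 2. Outside (|z| ≥ r): ∅.
p(0) = -12, so log|p(0)| = log(12) = 2.4849.
Apply Jensen: I(r) = log|p(0)| + Σ_k log(r/|z_k|), summed over zeros inside |z| < r.
  log(r/|z_k|) for z_k = -6: log(8/6) = 0.2877
  log(r/|z_k|) for z_k = 1: log(8/1) = 2.0794
  log(r/|z_k|) for z_k = 2: log(8/2) = 1.3863
  log(r/|z_k|) for z_k = 1: log(8/1) = 2.0794
Sum over inside zeros: 5.8329.
I(r) = log|p(0)| + (inside sum) = 2.4849 + 5.8329 = 8.3178.
Closed form (all zeros inside, monic): I(r) = n·log(r) = 4·log(8) = 8.3178. ✓

I(r) ≈ 8.3178.


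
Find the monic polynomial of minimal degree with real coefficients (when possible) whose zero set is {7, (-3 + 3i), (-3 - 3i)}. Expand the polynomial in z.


The polynomial is p(z) = ∏_{α ∈ S} (z − α), where S = {7, (-3 + 3i), (-3 - 3i)}.
Expanding the product yields: p(z) = z^3 -z^2 -24·z -126.
Note conjugate pairs combine to real quadratics: (z − (-3+3i))(z − (-3−3i)) = z² + 6z + 18.
The resulting polynomial has degree 3 and real coefficients as required.

p(z) = z^3 -z^2 -24·z -126.


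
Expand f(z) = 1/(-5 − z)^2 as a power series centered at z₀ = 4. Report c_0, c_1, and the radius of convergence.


Let w = z − z₀, so z = z₀ + w.
Then -5 − z = -5 − (z₀ + w) = (-5 − z₀) − w = -9 − w.
f(z) = 1/(-9 − w)^2 = (1/(-9)^2) · (1 − w/(-9))^{−2}.
By the binomial series (1−u)^{−2} = Σ_{n≥0} C(n+1, 1) u^n for |u|<1, with u = w/(-9):
  c_n = C(n+1, 1) / (-9)^(n+2).
  c_0 = 1/(-9)^2 = 1/81.
  c_1 = 2/(-9)^3 = -2/729.
The series is valid for |w/d| < 1, i.e. |z − z₀| < |d|.
Radius of convergence: R = |-5 − z₀| = |-9| = 9 (distance from z₀ to the singularity z = -5).

c_0 = 1/81, c_1 = -2/729; R = 9.


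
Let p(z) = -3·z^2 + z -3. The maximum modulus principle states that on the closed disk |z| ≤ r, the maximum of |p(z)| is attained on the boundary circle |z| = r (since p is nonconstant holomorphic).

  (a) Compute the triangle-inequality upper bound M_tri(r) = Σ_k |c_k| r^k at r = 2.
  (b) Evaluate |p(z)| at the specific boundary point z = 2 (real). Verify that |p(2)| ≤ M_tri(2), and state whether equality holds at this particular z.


Coefficients: c_0 = -3, c_1 = 1, c_2 = -3. Radius r = 2.
Part (a). Triangle bound: M_tri(r) = Σ_k |c_k| r^k
  = |-3|·2^0 + |1|·2^1 + |-3|·2^2
  = 3 + 2 + 12 = 17.
This bounds M(r) := max_{|z|=r} |p(z)| from above; equality holds iff all terms c_k z^k can be made to align in phase at a single z on |z|=r.
Part (b). At z = 2 (real, on the circle |z| = r):
  p(2) = (-3)·2^0 + (1)·2^1 + (-3)·2^2 = -13.
  |p(2)| = 13.
Check: |p(2)| = 13 ≤ 17 = M_tri(2). ✓ Equality does not hold at z = 2 (the coefficients have mixed signs, so the terms do not all align in phase there).

M_tri(2) = 17; |p(2)| = 13; equality at z=2: no.


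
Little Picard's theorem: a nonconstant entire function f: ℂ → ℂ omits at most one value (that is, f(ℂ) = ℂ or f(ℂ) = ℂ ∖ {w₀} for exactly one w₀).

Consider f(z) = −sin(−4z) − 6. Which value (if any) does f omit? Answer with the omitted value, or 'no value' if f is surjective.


Little Picard bounds the complement of f(ℂ) to at most one point.
sin is entire and surjective onto ℂ: for every w ∈ ℂ, sin(ζ) = w has a solution ζ ∈ ℂ (e.g., via the complex inverse arcsin). With ζ = −4z this gives z = ζ/(-4). Then -1·sin(−4z) takes every value in -1·ℂ = ℂ, and adding -6 is a bijection of ℂ. So f is surjective and omits no value. (Note: only on the real line is sin bounded by [−1, 1].)

Omitted value: no value.


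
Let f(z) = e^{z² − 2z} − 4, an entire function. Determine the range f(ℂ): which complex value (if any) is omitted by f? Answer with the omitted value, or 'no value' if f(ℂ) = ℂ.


Little Picard bounds the complement of f(ℂ) to at most one point.
The exponent g(z) = z² − 2z is a nonconstant polynomial, hence surjective onto ℂ. So e^{g(z)} takes every value in {e^w : w ∈ ℂ} = ℂ ∖ {0}. Adding -4 shifts the range to ℂ ∖ {-4}. f omits exactly -4.

Omitted value: -4.


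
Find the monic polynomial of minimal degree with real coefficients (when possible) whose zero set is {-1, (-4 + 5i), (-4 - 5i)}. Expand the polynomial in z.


The polynomial is p(z) = ∏_{α ∈ S} (z − α), where S = {-1, (-4 + 5i), (-4 - 5i)}.
Expanding the product yields: p(z) = z^3 + 9·z^2 + 49·z + 41.
Note conjugate pairs combine to real quadratics: (z − (-4+5i))(z − (-4−5i)) = z² + 8z + 41.
The resulting polynomial has degree 3 and real coefficients as required.

p(z) = z^3 + 9·z^2 + 49·z + 41.


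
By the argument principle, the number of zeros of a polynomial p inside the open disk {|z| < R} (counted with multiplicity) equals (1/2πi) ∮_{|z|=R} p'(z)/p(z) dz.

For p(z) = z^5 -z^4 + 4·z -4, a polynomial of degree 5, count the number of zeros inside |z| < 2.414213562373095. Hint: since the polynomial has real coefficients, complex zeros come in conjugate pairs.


The zeros of p are: 1, (-1 + 1i), (-1 - 1i), (1 + 1i), (1 - 1i).
Their magnitudes are: 1, 1.414, 1.414, 1.414, 1.414.
Zeros with |z| < R = 2.414213562373095: 1, (-1 + 1i), (-1 - 1i), (1 + 1i), (1 - 1i).
Count = 5.
By the argument principle, (1/2πi) ∮_{|z|=R} p'(z)/p(z) dz equals exactly this count.

Number of zeros inside |z| < 2.414213562373095: 5.


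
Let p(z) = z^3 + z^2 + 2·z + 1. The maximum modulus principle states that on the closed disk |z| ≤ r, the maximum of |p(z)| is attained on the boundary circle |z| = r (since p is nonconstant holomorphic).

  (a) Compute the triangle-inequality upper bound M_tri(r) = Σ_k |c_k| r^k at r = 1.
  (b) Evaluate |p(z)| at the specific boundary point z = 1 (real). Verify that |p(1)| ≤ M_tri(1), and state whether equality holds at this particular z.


Coefficients: c_0 = 1, c_1 = 2, c_2 = 1, c_3 = 1. Radius r = 1.
Part (a). Triangle bound: M_tri(r) = Σ_k |c_k| r^k
  = |1|·1^0 + |2|·1^1 + |1|·1^2 + |1|·1^3
  = 1 + 2 + 1 + 1 = 5.
This bounds M(r) := max_{|z|=r} |p(z)| from above; equality holds iff all terms c_k z^k can be made to align in phase at a single z on |z|=r.
Part (b). At z = 1 (real, on the circle |z| = r):
  p(1) = (1)·1^0 + (2)·1^1 + (1)·1^2 + (1)·1^3 = 5.
  |p(1)| = 5.
Since all nonzero coefficients share the same sign, |p(1)| = 5 = M_tri(1); the triangle bound is attained at z = 1, so in fact M(r) = 5.

M_tri(1) = 5; |p(1)| = 5; equality at z=1: yes.


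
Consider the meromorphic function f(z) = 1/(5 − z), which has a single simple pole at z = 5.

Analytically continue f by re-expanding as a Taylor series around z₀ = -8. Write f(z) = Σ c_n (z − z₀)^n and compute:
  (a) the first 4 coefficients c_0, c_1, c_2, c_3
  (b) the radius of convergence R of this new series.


Let w = z − z₀, so z = z₀ + w.
Then 5 − z = 5 − (z₀ + w) = (5 − z₀) − w = 13 − w.
f(z) = 1/(13 − w) = (1/(13)) · 1/(1 − w/(13)) = Σ_{n≥0} w^n / (13)^(n+1).
So c_n = 1/(13)^(n+1):
  c_0 = 1/(13)^1 = 1/13.
  c_1 = 1/(13)^2 = 1/169.
  c_2 = 1/(13)^3 = 1/2197.
  c_3 = 1/(13)^4 = 1/28561.
The series is valid for |w/d| < 1, i.e. |z − z₀| < |d|.
Radius of convergence: R = |5 − z₀| = |13| = 13 (distance from z₀ to the singularity z = 5).

c_0 = 1/13, c_1 = 1/169, c_2 = 1/2197, c_3 = 1/28561; R = 13.


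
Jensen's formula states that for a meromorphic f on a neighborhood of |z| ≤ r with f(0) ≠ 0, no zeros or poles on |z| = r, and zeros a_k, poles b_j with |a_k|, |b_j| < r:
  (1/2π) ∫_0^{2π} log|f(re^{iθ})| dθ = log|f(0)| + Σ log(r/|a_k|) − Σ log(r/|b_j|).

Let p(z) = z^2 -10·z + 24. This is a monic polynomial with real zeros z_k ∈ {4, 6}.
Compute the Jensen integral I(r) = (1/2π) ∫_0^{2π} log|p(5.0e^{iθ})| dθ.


Zeros: 4, 6; r = 5.0.
Inside |z| < r: 4. Outside (|z| ≥ r): 6.
p(0) = 24, so log|p(0)| = log(24) = 3.1781.
Apply Jensen: I(r) = log|p(0)| + Σ_k log(r/|z_k|), summed over zeros inside |z| < r.
  log(r/|z_k|) for z_k = 4: log(5.0/4) = 0.2231
  Outside zeros (6) contribute nothing to the Jensen sum.
Sum over inside zeros: 0.2231.
I(r) = log|p(0)| + (inside sum) = 3.1781 + 0.2231 = 3.4012.
Note: since some zeros are outside |z| ≤ r, the simplified n·log(r) form does NOT apply — only the inside zeros contribute.

I(r) ≈ 3.4012.


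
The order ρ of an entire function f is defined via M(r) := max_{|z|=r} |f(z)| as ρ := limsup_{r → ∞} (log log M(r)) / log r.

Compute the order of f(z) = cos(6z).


cos(w) is a linear combination of e^{iw} and e^{−iw} (or e^w, e^{−w} in the hyperbolic case), so |cos(w)| ≤ e^{|w|}. With w = 6z, |w| ≤ 6|z| + 0 = 6r + 0 on |z| = r, giving M(r) ≤ e^{6r + 0}, so ρ ≤ 1. On a suitable ray (z = it for sin/cos; z = t for sinh/cosh, t real → ∞), |cos(6z)| grows like e^{6|t|}/2, so ρ ≥ 1. Hence ρ = 1.
Therefore ρ = 1.

Order ρ = 1.


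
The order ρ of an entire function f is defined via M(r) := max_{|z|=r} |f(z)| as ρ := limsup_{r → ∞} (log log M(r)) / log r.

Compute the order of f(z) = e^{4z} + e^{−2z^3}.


Each summand is entire of order 1 and 3 respectively (as in the single-exponential case). The order of a sum is at most the max of the orders, so ρ ≤ 3. For the lower bound: on |z|=r choose arg z so that -2z^3 is real positive; then |e^{-2z^3}| = e^{2r^3} while |e^{4z}| ≤ e^{4r^1} = o(e^{2r^3}). So |f| ≥ e^{2r^3}(1 − o(1)) and ρ ≥ 3. Hence ρ = max(1, 3) = 3.
Therefore ρ = 3.

Order ρ = 3.


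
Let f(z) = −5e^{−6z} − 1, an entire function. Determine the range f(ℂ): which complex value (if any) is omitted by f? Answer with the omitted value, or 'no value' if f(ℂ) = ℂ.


Little Picard bounds the complement of f(ℂ) to at most one point.
e^{−6z} is never zero on ℂ, so -5·e^{−6z} takes every value in ℂ ∖ {0}. Adding -1 shifts the range to ℂ ∖ {-1}. Thus f omits exactly the value -1.

Omitted value: -1.


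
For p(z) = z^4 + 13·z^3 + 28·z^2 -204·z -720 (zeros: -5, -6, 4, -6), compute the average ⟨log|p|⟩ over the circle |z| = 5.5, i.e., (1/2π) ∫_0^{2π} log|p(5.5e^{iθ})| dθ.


Zeros: -6, -6, -5, 4; r = 5.5.
Inside |z| < r: -5, 4. Outside (|z| ≥ r): -6, -6.
p(0) = -720, so log|p(0)| = log(720) = 6.5793.
Apply Jensen: I(r) = log|p(0)| + Σ_k log(r/|z_k|), summed over zeros inside |z| < r.
  log(r/|z_k|) for z_k = -5: log(5.5/5) = 0.0953
  log(r/|z_k|) for z_k = 4: log(5.5/4) = 0.3185
  Outside zeros (-6, -6) contribute nothing to the Jensen sum.
Sum over inside zeros: 0.4138.
I(r) = log|p(0)| + (inside sum) = 6.5793 + 0.4138 = 6.9930.
Note: since some zeros are outside |z| ≤ r, the simplified n·log(r) form does NOT apply — only the inside zeros contribute.

I(r) ≈ 6.9930.


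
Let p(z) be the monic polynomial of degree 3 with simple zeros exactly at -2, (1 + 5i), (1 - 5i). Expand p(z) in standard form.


The polynomial is p(z) = ∏_{α ∈ S} (z − α), where S = {-2, (1 + 5i), (1 - 5i)}.
Expanding the product yields: p(z) = z^3 + 22·z + 52.
Note conjugate pairs combine to real quadratics: (z − (1+5i))(z − (1−5i)) = z² − 2z + 26.
The resulting polynomial has degree 3 and real coefficients as required.

p(z) = z^3 + 22·z + 52.


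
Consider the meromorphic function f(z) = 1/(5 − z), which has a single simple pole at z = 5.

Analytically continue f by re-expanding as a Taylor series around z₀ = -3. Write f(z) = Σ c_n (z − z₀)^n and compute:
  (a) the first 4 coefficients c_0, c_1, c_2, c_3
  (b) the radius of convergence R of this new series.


Let w = z − z₀, so z = z₀ + w.
Then 5 − z = 5 − (z₀ + w) = (5 − z₀) − w = 8 − w.
f(z) = 1/(8 − w) = (1/(8)) · 1/(1 − w/(8)) = Σ_{n≥0} w^n / (8)^(n+1).
So c_n = 1/(8)^(n+1):
  c_0 = 1/(8)^1 = 1/8.
  c_1 = 1/(8)^2 = 1/64.
  c_2 = 1/(8)^3 = 1/512.
  c_3 = 1/(8)^4 = 1/4096.
The series is valid for |w/d| < 1, i.e. |z − z₀| < |d|.
Radius of convergence: R = |5 − z₀| = |8| = 8 (distance from z₀ to the singularity z = 5).

c_0 = 1/8, c_1 = 1/64, c_2 = 1/512, c_3 = 1/4096; R = 8.


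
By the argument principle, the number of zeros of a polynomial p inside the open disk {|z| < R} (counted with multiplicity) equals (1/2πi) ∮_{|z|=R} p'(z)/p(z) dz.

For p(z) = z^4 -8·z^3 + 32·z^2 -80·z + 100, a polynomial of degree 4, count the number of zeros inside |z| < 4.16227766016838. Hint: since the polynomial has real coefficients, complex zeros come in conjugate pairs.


The zeros of p are: (3 + 1i), (3 - 1i), (1 + 3i), (1 - 3i).
Their magnitudes are: 3.162, 3.162, 3.162, 3.162.
Zeros with |z| < R = 4.16227766016838: (3 + 1i), (3 - 1i), (1 + 3i), (1 - 3i).
Count = 4.
By the argument principle, (1/2πi) ∮_{|z|=R} p'(z)/p(z) dz equals exactly this count.

Number of zeros inside |z| < 4.16227766016838: 4.


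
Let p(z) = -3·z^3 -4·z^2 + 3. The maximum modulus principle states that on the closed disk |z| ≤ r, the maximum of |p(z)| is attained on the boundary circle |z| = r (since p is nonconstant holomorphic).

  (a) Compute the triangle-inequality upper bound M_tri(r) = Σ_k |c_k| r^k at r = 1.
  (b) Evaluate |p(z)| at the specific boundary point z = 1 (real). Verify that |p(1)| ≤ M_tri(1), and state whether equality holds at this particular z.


Coefficients: c_0 = 3, c_1 = 0, c_2 = -4, c_3 = -3. Radius r = 1.
Part (a). Triangle bound: M_tri(r) = Σ_k |c_k| r^k
  = |3|·1^0 + |0|·1^1 + |-4|·1^2 + |-3|·1^3
  = 3 + 0 + 4 + 3 = 10.
This bounds M(r) := max_{|z|=r} |p(z)| from above; equality holds iff all terms c_k z^k can be made to align in phase at a single z on |z|=r.
Part (b). At z = 1 (real, on the circle |z| = r):
  p(1) = (3)·1^0 + (0)·1^1 + (-4)·1^2 + (-3)·1^3 = -4.
  |p(1)| = 4.
Check: |p(1)| = 4 ≤ 10 = M_tri(1). ✓ Equality does not hold at z = 1 (the coefficients have mixed signs, so the terms do not all align in phase there).

M_tri(1) = 10; |p(1)| = 4; equality at z=1: no.


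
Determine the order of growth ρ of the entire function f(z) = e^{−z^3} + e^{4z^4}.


Each summand is entire of order 3 and 4 respectively (as in the single-exponential case). The order of a sum is at most the max of the orders, so ρ ≤ 4. For the lower bound: on |z|=r choose arg z so that 4z^4 is real positive; then |e^{4z^4}| = e^{4r^4} while |e^{-1z^3}| ≤ e^{1r^3} = o(e^{4r^4}). So |f| ≥ e^{4r^4}(1 − o(1)) and ρ ≥ 4. Hence ρ = max(3, 4) = 4.
Therefore ρ = 4.

Order ρ = 4.


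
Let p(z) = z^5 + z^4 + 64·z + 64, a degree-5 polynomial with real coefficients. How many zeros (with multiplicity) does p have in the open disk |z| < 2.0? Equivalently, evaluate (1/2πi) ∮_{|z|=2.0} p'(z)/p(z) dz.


The zeros of p are: (-2 + 2i), (-2 - 2i), (2 + 2i), (2 - 2i), -1.
Their magnitudes are: 2.828, 2.828, 2.828, 2.828, 1.
Zeros with |z| < R = 2.0: -1.
Count = 1.
By the argument principle, (1/2πi) ∮_{|z|=R} p'(z)/p(z) dz equals exactly this count.

Number of zeros inside |z| < 2.0: 1.


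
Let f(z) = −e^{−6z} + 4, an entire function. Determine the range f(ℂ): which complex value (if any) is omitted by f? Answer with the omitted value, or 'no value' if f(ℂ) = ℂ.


Little Picard bounds the complement of f(ℂ) to at most one point.
e^{−6z} is never zero on ℂ, so -1·e^{−6z} takes every value in ℂ ∖ {0}. Adding 4 shifts the range to ℂ ∖ {4}. Thus f omits exactly the value 4.

Omitted value: 4.


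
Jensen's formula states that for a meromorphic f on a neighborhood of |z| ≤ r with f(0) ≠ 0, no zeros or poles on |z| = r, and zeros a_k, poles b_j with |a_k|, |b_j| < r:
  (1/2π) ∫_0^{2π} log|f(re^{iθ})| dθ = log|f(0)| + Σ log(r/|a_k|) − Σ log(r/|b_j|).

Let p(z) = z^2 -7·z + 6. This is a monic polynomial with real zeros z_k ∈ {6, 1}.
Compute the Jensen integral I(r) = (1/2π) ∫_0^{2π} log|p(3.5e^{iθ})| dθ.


Zeros: 1, 6; r = 3.5.
Inside |z| < r: 1. Outside (|z| ≥ r): 6.
p(0) = 6, so log|p(0)| = log(6) = 1.7918.
Apply Jensen: I(r) = log|p(0)| + Σ_k log(r/|z_k|), summed over zeros inside |z| < r.
  log(r/|z_k|) for z_k = 1: log(3.5/1) = 1.2528
  Outside zeros (6) contribute nothing to the Jensen sum.
Sum over inside zeros: 1.2528.
I(r) = log|p(0)| + (inside sum) = 1.7918 + 1.2528 = 3.0445.
Note: since some zeros are outside |z| ≤ r, the simplified n·log(r) form does NOT apply — only the inside zeros contribute.

I(r) ≈ 3.0445.


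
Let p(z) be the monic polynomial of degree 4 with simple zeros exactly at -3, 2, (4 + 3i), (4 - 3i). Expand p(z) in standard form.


The polynomial is p(z) = ∏_{α ∈ S} (z − α), where S = {-3, 2, (4 + 3i), (4 - 3i)}.
Expanding the product yields: p(z) = z^4 -7·z^3 + 11·z^2 + 73·z -150.
Note conjugate pairs combine to real quadratics: (z − (4+3i))(z − (4−3i)) = z² − 8z + 25.
The resulting polynomial has degree 4 and real coefficients as required.

p(z) = z^4 -7·z^3 + 11·z^2 + 73·z -150.


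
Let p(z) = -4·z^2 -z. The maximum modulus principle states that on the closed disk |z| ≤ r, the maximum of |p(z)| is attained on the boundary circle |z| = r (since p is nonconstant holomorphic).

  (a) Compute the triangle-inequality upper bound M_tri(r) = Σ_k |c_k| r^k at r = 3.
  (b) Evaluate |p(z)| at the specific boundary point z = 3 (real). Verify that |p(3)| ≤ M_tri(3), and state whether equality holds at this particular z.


Coefficients: c_0 = 0, c_1 = -1, c_2 = -4. Radius r = 3.
Part (a). Triangle bound: M_tri(r) = Σ_k |c_k| r^k
  = |0|·3^0 + |-1|·3^1 + |-4|·3^2
  = 0 + 3 + 36 = 39.
This bounds M(r) := max_{|z|=r} |p(z)| from above; equality holds iff all terms c_k z^k can be made to align in phase at a single z on |z|=r.
Part (b). At z = 3 (real, on the circle |z| = r):
  p(3) = (0)·3^0 + (-1)·3^1 + (-4)·3^2 = -39.
  |p(3)| = 39.
Since all nonzero coefficients share the same sign, |p(3)| = 39 = M_tri(3); the triangle bound is attained at z = 3, so in fact M(r) = 39.

M_tri(3) = 39; |p(3)| = 39; equality at z=3: yes.


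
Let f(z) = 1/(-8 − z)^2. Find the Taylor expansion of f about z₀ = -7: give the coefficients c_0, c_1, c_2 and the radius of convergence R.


Let w = z − z₀, so z = z₀ + w.
Then -8 − z = -8 − (z₀ + w) = (-8 − z₀) − w = -1 − w.
f(z) = 1/(-1 − w)^2 = (1/(-1)^2) · (1 − w/(-1))^{−2}.
By the binomial series (1−u)^{−2} = Σ_{n≥0} C(n+1, 1) u^n for |u|<1, with u = w/(-1):
  c_n = C(n+1, 1) / (-1)^(n+2).
  c_0 = 1/(-1)^2 = 1.
  c_1 = 2/(-1)^3 = -2.
  c_2 = 3/(-1)^4 = 3.
The series is valid for |w/d| < 1, i.e. |z − z₀| < |d|.
Radius of convergence: R = |-8 − z₀| = |-1| = 1 (distance from z₀ to the singularity z = -8).

c_0 = 1, c_1 = -2, c_2 = 3; R = 1.
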